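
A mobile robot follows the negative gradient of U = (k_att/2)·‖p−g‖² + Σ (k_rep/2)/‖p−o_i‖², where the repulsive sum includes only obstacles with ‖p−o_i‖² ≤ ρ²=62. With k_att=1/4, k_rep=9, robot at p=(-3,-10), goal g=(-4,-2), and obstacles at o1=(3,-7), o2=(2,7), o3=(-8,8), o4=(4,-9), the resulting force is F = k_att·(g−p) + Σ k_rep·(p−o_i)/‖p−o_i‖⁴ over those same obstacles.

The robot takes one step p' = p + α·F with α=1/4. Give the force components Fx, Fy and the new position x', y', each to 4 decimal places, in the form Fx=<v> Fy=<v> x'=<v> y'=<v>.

Fx=-0.3019 Fy=1.9831 x'=-3.0755 y'=-9.5042

F_att = 1/4·(g−p) = 1/4·(-1,8) = (-0.2500,2.0000)
o1: d²=45 ≤ ρ²=62; F_rep = 9·(-6,-3)/45² = (-0.0267,-0.0133)
o2: d²=314 > ρ²=62 → inactive
o3: d²=349 > ρ²=62 → inactive
o4: d²=50 ≤ ρ²=62; F_rep = 9·(-7,-1)/50² = (-0.0252,-0.0036)
F = F_att + ΣF_rep = (-0.3019,1.9831)
p' = p + 1/4·F = (-3.0755,-9.5042)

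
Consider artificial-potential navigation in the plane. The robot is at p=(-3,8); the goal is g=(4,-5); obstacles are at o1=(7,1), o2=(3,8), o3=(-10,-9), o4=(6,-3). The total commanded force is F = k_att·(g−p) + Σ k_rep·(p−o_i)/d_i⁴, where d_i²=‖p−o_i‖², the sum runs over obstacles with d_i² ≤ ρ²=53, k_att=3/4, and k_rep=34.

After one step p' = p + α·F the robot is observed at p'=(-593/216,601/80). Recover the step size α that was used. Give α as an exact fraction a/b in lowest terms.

F_att = 3/4·(g−p) = 3/4·(7,-13) = (5.2500,-9.7500)
o1: d²=149 > ρ²=53 → inactive
o2: d²=36 ≤ ρ²=53; F_rep = 34·(-6,0)/36² = (-0.1574,0.0000)
o3: d²=338 > ρ²=53 → inactive
o4: d²=202 > ρ²=53 → inactive
F = F_att + ΣF_rep = (5.0926,-9.7500)
Δp = p'−p = (0.2546,-0.4875); α = Δx/Fx = (55/216) / (275/54) = 1/20
check: Δy/Fy = (-39/80) / (-39/4) = 1/20 ✓

α = 1/20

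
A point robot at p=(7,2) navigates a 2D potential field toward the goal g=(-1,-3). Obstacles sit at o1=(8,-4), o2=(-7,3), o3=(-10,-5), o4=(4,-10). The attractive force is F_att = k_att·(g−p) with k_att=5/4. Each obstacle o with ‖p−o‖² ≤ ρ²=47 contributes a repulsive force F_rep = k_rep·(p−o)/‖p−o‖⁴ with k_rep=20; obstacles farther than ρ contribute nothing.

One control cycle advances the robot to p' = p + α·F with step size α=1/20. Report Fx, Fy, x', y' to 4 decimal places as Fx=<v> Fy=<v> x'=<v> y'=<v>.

F_att = 5/4·(g−p) = 5/4·(-8,-5) = (-10.0000,-6.2500)
o1: d²=37 ≤ ρ²=47; F_rep = 20·(-1,6)/37² = (-0.0146,0.0877)
o2: d²=197 > ρ²=47 → inactive
o3: d²=338 > ρ²=47 → inactive
o4: d²=153 > ρ²=47 → inactive
F = F_att + ΣF_rep = (-10.0146,-6.1623)
p' = p + 1/20·F = (6.4993,1.6919)

Fx=-10.0146 Fy=-6.1623 x'=6.4993 y'=1.6919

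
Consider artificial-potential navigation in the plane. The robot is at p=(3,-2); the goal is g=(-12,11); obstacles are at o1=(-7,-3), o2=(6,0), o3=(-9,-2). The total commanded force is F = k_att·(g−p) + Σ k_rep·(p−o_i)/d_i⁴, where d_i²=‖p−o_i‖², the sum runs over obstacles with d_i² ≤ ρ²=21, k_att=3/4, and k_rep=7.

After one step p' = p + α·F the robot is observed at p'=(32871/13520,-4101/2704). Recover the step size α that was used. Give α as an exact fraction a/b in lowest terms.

F_att = 3/4·(g−p) = 3/4·(-15,13) = (-11.2500,9.7500)
o1: d²=101 > ρ²=21 → inactive
o2: d²=13 ≤ ρ²=21; F_rep = 7·(-3,-2)/13² = (-0.1243,-0.0828)
o3: d²=144 > ρ²=21 → inactive
F = F_att + ΣF_rep = (-11.3743,9.6672)
Δp = p'−p = (-0.5687,0.4834); α = Δx/Fx = (-7689/13520) / (-7689/676) = 1/20
check: Δy/Fy = (1307/2704) / (6535/676) = 1/20 ✓

α = 1/20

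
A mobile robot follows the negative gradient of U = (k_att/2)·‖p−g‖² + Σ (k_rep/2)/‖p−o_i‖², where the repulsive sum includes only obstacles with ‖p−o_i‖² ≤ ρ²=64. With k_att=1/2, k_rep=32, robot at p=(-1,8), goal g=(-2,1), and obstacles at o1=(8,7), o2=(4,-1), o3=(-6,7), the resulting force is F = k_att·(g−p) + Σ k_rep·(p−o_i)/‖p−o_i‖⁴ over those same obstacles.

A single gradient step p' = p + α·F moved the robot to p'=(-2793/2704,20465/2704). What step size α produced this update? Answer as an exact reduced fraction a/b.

F_att = 1/2·(g−p) = 1/2·(-1,-7) = (-0.5000,-3.5000)
o1: d²=82 > ρ²=64 → inactive
o2: d²=106 > ρ²=64 → inactive
o3: d²=26 ≤ ρ²=64; F_rep = 32·(5,1)/26² = (0.2367,0.0473)
F = F_att + ΣF_rep = (-0.2633,-3.4527)
Δp = p'−p = (-0.0329,-0.4316); α = Δx/Fx = (-89/2704) / (-89/338) = 1/8
check: Δy/Fy = (-1167/2704) / (-1167/338) = 1/8 ✓

α = 1/8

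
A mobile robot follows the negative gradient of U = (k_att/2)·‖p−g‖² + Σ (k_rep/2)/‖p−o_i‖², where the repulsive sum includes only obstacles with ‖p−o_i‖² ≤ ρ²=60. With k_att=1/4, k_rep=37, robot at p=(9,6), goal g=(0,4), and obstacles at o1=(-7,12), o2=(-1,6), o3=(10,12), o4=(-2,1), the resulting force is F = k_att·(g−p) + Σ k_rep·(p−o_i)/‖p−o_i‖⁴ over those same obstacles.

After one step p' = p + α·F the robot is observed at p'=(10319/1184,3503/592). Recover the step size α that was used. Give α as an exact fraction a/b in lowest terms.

F_att = 1/4·(g−p) = 1/4·(-9,-2) = (-2.2500,-0.5000)
o1: d²=292 > ρ²=60 → inactive
o2: d²=100 > ρ²=60 → inactive
o3: d²=37 ≤ ρ²=60; F_rep = 37·(-1,-6)/37² = (-0.0270,-0.1622)
o4: d²=146 > ρ²=60 → inactive
F = F_att + ΣF_rep = (-2.2770,-0.6622)
Δp = p'−p = (-0.2846,-0.0828); α = Δx/Fx = (-337/1184) / (-337/148) = 1/8
check: Δy/Fy = (-49/592) / (-49/74) = 1/8 ✓

α = 1/8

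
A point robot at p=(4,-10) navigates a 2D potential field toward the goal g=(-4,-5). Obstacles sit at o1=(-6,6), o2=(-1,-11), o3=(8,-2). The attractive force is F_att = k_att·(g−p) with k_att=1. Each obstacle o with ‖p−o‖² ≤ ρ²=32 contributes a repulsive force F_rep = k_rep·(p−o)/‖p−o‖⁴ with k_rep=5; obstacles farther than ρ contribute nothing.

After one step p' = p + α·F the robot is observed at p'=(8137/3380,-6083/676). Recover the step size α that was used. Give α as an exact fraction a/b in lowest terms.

α = 1/5

F_att = 1·(g−p) = 1·(-8,5) = (-8.0000,5.0000)
o1: d²=356 > ρ²=32 → inactive
o2: d²=26 ≤ ρ²=32; F_rep = 5·(5,1)/26² = (0.0370,0.0074)
o3: d²=80 > ρ²=32 → inactive
F = F_att + ΣF_rep = (-7.9630,5.0074)
Δp = p'−p = (-1.5926,1.0015); α = Δx/Fx = (-5383/3380) / (-5383/676) = 1/5
check: Δy/Fy = (677/676) / (3385/676) = 1/5 ✓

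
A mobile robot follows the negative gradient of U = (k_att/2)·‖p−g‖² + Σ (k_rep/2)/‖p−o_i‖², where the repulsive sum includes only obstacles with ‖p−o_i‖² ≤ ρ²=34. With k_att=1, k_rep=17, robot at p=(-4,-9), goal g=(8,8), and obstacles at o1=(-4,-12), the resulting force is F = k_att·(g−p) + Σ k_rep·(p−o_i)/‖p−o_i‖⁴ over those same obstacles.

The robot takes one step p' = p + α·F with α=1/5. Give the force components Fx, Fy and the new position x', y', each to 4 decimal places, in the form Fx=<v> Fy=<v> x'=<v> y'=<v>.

F_att = 1·(g−p) = 1·(12,17) = (12.0000,17.0000)
o1: d²=9 ≤ ρ²=34; F_rep = 17·(0,3)/9² = (0.0000,0.6296)
F = F_att + ΣF_rep = (12.0000,17.6296)
p' = p + 1/5·F = (-1.6000,-5.4741)

Fx=12.0000 Fy=17.6296 x'=-1.6000 y'=-5.4741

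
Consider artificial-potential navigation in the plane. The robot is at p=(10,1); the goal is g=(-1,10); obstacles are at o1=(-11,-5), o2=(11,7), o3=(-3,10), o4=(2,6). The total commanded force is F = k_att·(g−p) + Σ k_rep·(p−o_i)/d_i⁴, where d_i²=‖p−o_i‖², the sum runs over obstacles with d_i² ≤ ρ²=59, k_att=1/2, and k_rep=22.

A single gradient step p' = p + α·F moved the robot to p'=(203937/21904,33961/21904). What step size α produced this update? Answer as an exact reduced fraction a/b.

F_att = 1/2·(g−p) = 1/2·(-11,9) = (-5.5000,4.5000)
o1: d²=477 > ρ²=59 → inactive
o2: d²=37 ≤ ρ²=59; F_rep = 22·(-1,-6)/37² = (-0.0161,-0.0964)
o3: d²=250 > ρ²=59 → inactive
o4: d²=89 > ρ²=59 → inactive
F = F_att + ΣF_rep = (-5.5161,4.4036)
Δp = p'−p = (-0.6895,0.5504); α = Δx/Fx = (-15103/21904) / (-15103/2738) = 1/8
check: Δy/Fy = (12057/21904) / (12057/2738) = 1/8 ✓

α = 1/8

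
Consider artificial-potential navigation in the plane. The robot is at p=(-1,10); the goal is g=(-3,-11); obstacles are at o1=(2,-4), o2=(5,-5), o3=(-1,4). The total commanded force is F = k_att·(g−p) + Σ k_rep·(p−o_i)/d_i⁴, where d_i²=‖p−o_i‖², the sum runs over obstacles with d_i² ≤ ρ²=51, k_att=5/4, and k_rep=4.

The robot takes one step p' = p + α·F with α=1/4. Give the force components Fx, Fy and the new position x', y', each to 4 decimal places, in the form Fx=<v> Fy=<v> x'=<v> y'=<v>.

Fx=-2.5000 Fy=-26.2315 x'=-1.6250 y'=3.4421

F_att = 5/4·(g−p) = 5/4·(-2,-21) = (-2.5000,-26.2500)
o1: d²=205 > ρ²=51 → inactive
o2: d²=261 > ρ²=51 → inactive
o3: d²=36 ≤ ρ²=51; F_rep = 4·(0,6)/36² = (0.0000,0.0185)
F = F_att + ΣF_rep = (-2.5000,-26.2315)
p' = p + 1/4·F = (-1.6250,3.4421)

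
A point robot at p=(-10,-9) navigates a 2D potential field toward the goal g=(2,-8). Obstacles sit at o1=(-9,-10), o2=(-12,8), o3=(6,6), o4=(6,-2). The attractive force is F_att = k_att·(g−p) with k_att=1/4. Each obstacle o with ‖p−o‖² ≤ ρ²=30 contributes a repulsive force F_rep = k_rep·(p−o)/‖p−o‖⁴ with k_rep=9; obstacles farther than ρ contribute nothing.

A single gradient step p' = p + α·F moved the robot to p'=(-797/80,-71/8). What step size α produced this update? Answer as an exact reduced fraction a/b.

α = 1/20

F_att = 1/4·(g−p) = 1/4·(12,1) = (3.0000,0.2500)
o1: d²=2 ≤ ρ²=30; F_rep = 9·(-1,1)/2² = (-2.2500,2.2500)
o2: d²=293 > ρ²=30 → inactive
o3: d²=481 > ρ²=30 → inactive
o4: d²=305 > ρ²=30 → inactive
F = F_att + ΣF_rep = (0.7500,2.5000)
Δp = p'−p = (0.0375,0.1250); α = Δx/Fx = (3/80) / (3/4) = 1/20
check: Δy/Fy = (1/8) / (5/2) = 1/20 ✓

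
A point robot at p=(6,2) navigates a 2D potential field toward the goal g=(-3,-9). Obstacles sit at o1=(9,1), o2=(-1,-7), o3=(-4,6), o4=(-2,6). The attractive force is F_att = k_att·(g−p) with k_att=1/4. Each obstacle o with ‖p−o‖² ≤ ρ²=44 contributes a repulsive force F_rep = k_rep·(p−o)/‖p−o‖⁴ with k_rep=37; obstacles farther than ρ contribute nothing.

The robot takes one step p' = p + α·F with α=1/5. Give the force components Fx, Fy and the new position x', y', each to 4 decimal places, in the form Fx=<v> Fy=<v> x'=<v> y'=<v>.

Fx=-3.3600 Fy=-2.3800 x'=5.3280 y'=1.5240

F_att = 1/4·(g−p) = 1/4·(-9,-11) = (-2.2500,-2.7500)
o1: d²=10 ≤ ρ²=44; F_rep = 37·(-3,1)/10² = (-1.1100,0.3700)
o2: d²=130 > ρ²=44 → inactive
o3: d²=116 > ρ²=44 → inactive
o4: d²=80 > ρ²=44 → inactive
F = F_att + ΣF_rep = (-3.3600,-2.3800)
p' = p + 1/5·F = (5.3280,1.5240)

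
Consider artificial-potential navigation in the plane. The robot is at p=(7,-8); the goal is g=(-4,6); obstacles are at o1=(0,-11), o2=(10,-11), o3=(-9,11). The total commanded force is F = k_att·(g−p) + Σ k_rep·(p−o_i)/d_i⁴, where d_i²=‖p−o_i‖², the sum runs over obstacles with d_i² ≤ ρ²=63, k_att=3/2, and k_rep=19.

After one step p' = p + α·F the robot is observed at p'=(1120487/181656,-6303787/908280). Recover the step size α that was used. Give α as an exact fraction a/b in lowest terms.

α = 1/20

F_att = 3/2·(g−p) = 3/2·(-11,14) = (-16.5000,21.0000)
o1: d²=58 ≤ ρ²=63; F_rep = 19·(7,3)/58² = (0.0395,0.0169)
o2: d²=18 ≤ ρ²=63; F_rep = 19·(-3,3)/18² = (-0.1759,0.1759)
o3: d²=617 > ρ²=63 → inactive
F = F_att + ΣF_rep = (-16.6364,21.1929)
Δp = p'−p = (-0.8318,1.0596); α = Δx/Fx = (-151105/181656) / (-755525/45414) = 1/20
check: Δy/Fy = (962453/908280) / (962453/45414) = 1/20 ✓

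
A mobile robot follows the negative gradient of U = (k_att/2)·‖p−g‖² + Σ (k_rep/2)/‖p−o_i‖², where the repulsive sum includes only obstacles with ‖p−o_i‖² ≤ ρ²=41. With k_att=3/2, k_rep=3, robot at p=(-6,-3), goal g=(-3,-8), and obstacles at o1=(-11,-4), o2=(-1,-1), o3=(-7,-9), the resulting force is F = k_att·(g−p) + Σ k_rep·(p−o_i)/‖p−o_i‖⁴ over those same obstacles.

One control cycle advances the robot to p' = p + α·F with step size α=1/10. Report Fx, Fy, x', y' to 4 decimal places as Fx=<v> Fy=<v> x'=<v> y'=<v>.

F_att = 3/2·(g−p) = 3/2·(3,-5) = (4.5000,-7.5000)
o1: d²=26 ≤ ρ²=41; F_rep = 3·(5,1)/26² = (0.0222,0.0044)
o2: d²=29 ≤ ρ²=41; F_rep = 3·(-5,-2)/29² = (-0.0178,-0.0071)
o3: d²=37 ≤ ρ²=41; F_rep = 3·(1,6)/37² = (0.0022,0.0131)
F = F_att + ΣF_rep = (4.5065,-7.4895)
p' = p + 1/10·F = (-5.5493,-3.7490)

Fx=4.5065 Fy=-7.4895 x'=-5.5493 y'=-3.7490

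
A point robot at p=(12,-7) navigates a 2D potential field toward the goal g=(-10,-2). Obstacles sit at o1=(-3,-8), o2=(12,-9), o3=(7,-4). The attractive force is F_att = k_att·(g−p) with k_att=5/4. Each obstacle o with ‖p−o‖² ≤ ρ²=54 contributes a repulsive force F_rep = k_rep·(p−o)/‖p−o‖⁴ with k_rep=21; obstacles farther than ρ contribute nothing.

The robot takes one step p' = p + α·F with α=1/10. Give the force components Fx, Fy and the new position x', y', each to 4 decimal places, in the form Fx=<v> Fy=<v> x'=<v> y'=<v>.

F_att = 5/4·(g−p) = 5/4·(-22,5) = (-27.5000,6.2500)
o1: d²=226 > ρ²=54 → inactive
o2: d²=4 ≤ ρ²=54; F_rep = 21·(0,2)/4² = (0.0000,2.6250)
o3: d²=34 ≤ ρ²=54; F_rep = 21·(5,-3)/34² = (0.0908,-0.0545)
F = F_att + ΣF_rep = (-27.4092,8.8205)
p' = p + 1/10·F = (9.2591,-6.1179)

Fx=-27.4092 Fy=8.8205 x'=9.2591 y'=-6.1179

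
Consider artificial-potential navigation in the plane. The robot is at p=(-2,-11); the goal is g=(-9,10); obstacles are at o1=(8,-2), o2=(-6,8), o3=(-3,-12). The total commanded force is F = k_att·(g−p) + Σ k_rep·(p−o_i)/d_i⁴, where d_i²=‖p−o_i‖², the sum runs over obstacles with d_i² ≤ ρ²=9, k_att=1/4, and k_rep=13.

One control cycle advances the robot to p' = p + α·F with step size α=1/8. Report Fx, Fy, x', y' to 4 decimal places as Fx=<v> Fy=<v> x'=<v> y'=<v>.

Fx=1.5000 Fy=8.5000 x'=-1.8125 y'=-9.9375

F_att = 1/4·(g−p) = 1/4·(-7,21) = (-1.7500,5.2500)
o1: d²=181 > ρ²=9 → inactive
o2: d²=377 > ρ²=9 → inactive
o3: d²=2 ≤ ρ²=9; F_rep = 13·(1,1)/2² = (3.2500,3.2500)
F = F_att + ΣF_rep = (1.5000,8.5000)
p' = p + 1/8·F = (-1.8125,-9.9375)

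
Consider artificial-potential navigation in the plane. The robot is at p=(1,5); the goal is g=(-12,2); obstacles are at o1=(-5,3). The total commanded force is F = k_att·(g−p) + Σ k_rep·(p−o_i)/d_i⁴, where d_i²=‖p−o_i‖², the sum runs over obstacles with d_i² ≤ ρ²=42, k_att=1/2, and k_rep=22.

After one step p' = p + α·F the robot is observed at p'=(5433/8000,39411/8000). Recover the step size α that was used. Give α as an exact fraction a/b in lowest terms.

α = 1/20

F_att = 1/2·(g−p) = 1/2·(-13,-3) = (-6.5000,-1.5000)
o1: d²=40 ≤ ρ²=42; F_rep = 22·(6,2)/40² = (0.0825,0.0275)
F = F_att + ΣF_rep = (-6.4175,-1.4725)
Δp = p'−p = (-0.3209,-0.0736); α = Δx/Fx = (-2567/8000) / (-2567/400) = 1/20
check: Δy/Fy = (-589/8000) / (-589/400) = 1/20 ✓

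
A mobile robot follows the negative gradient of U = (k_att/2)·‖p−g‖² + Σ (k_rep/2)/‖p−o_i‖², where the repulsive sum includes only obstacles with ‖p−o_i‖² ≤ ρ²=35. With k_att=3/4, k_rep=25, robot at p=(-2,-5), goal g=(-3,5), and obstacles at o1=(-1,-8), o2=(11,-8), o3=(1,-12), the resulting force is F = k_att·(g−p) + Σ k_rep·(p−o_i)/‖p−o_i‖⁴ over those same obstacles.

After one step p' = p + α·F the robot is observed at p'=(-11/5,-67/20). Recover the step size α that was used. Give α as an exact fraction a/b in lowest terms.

F_att = 3/4·(g−p) = 3/4·(-1,10) = (-0.7500,7.5000)
o1: d²=10 ≤ ρ²=35; F_rep = 25·(-1,3)/10² = (-0.2500,0.7500)
o2: d²=178 > ρ²=35 → inactive
o3: d²=58 > ρ²=35 → inactive
F = F_att + ΣF_rep = (-1.0000,8.2500)
Δp = p'−p = (-0.2000,1.6500); α = Δx/Fx = (-1/5) / (-1) = 1/5
check: Δy/Fy = (33/20) / (33/4) = 1/5 ✓

α = 1/5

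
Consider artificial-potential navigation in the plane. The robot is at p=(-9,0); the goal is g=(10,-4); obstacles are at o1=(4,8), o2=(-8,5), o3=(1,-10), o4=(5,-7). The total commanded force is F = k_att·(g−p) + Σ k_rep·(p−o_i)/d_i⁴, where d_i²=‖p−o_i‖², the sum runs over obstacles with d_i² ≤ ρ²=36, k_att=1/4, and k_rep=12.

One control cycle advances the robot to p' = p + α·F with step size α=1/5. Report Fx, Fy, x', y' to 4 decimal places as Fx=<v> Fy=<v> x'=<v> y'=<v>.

F_att = 1/4·(g−p) = 1/4·(19,-4) = (4.7500,-1.0000)
o1: d²=233 > ρ²=36 → inactive
o2: d²=26 ≤ ρ²=36; F_rep = 12·(-1,-5)/26² = (-0.0178,-0.0888)
o3: d²=200 > ρ²=36 → inactive
o4: d²=245 > ρ²=36 → inactive
F = F_att + ΣF_rep = (4.7322,-1.0888)
p' = p + 1/5·F = (-8.0536,-0.2178)

Fx=4.7322 Fy=-1.0888 x'=-8.0536 y'=-0.2178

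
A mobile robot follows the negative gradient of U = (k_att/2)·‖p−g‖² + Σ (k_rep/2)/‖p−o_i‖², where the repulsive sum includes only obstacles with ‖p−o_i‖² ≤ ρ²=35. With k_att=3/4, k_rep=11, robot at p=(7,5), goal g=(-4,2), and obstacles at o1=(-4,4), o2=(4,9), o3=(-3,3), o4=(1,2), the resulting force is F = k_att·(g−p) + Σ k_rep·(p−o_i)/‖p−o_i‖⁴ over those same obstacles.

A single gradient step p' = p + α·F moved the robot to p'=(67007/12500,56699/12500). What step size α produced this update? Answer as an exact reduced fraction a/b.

α = 1/5

F_att = 3/4·(g−p) = 3/4·(-11,-3) = (-8.2500,-2.2500)
o1: d²=122 > ρ²=35 → inactive
o2: d²=25 ≤ ρ²=35; F_rep = 11·(3,-4)/25² = (0.0528,-0.0704)
o3: d²=104 > ρ²=35 → inactive
o4: d²=45 > ρ²=35 → inactive
F = F_att + ΣF_rep = (-8.1972,-2.3204)
Δp = p'−p = (-1.6394,-0.4641); α = Δx/Fx = (-20493/12500) / (-20493/2500) = 1/5
check: Δy/Fy = (-5801/12500) / (-5801/2500) = 1/5 ✓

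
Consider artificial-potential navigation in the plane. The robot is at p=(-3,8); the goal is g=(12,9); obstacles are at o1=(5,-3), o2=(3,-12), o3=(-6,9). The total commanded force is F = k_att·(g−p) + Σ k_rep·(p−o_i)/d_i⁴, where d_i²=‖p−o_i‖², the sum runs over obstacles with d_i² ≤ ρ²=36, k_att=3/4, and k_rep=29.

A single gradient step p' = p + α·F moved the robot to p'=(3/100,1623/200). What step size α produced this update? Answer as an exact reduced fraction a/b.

F_att = 3/4·(g−p) = 3/4·(15,1) = (11.2500,0.7500)
o1: d²=185 > ρ²=36 → inactive
o2: d²=436 > ρ²=36 → inactive
o3: d²=10 ≤ ρ²=36; F_rep = 29·(3,-1)/10² = (0.8700,-0.2900)
F = F_att + ΣF_rep = (12.1200,0.4600)
Δp = p'−p = (3.0300,0.1150); α = Δx/Fx = (303/100) / (303/25) = 1/4
check: Δy/Fy = (23/200) / (23/50) = 1/4 ✓

α = 1/4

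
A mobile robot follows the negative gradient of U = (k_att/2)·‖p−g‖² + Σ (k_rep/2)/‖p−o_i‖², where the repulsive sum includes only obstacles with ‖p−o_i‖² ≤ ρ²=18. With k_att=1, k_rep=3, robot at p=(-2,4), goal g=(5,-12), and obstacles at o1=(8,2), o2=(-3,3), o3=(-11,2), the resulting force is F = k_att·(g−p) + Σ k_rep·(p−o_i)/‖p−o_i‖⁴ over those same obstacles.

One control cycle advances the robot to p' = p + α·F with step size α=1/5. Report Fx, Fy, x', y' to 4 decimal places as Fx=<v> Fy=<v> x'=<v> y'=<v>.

F_att = 1·(g−p) = 1·(7,-16) = (7.0000,-16.0000)
o1: d²=104 > ρ²=18 → inactive
o2: d²=2 ≤ ρ²=18; F_rep = 3·(1,1)/2² = (0.7500,0.7500)
o3: d²=85 > ρ²=18 → inactive
F = F_att + ΣF_rep = (7.7500,-15.2500)
p' = p + 1/5·F = (-0.4500,0.9500)

Fx=7.7500 Fy=-15.2500 x'=-0.4500 y'=0.9500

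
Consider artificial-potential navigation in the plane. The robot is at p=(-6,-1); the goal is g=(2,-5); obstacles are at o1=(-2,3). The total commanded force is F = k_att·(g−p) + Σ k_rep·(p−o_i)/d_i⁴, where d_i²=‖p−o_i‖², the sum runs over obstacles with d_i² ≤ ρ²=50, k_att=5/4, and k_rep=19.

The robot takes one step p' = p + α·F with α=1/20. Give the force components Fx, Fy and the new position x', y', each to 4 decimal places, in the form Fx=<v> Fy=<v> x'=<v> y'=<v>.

Fx=9.9258 Fy=-5.0742 x'=-5.5037 y'=-1.2537

F_att = 5/4·(g−p) = 5/4·(8,-4) = (10.0000,-5.0000)
o1: d²=32 ≤ ρ²=50; F_rep = 19·(-4,-4)/32² = (-0.0742,-0.0742)
F = F_att + ΣF_rep = (9.9258,-5.0742)
p' = p + 1/20·F = (-5.5037,-1.2537)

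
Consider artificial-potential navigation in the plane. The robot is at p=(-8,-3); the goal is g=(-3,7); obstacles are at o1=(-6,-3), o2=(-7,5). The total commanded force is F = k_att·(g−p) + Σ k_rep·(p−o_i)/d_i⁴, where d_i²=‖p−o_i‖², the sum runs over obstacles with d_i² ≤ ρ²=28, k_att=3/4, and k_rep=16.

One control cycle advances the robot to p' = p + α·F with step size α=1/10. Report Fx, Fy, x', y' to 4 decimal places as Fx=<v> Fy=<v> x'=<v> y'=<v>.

F_att = 3/4·(g−p) = 3/4·(5,10) = (3.7500,7.5000)
o1: d²=4 ≤ ρ²=28; F_rep = 16·(-2,0)/4² = (-2.0000,0.0000)
o2: d²=65 > ρ²=28 → inactive
F = F_att + ΣF_rep = (1.7500,7.5000)
p' = p + 1/10·F = (-7.8250,-2.2500)

Fx=1.7500 Fy=7.5000 x'=-7.8250 y'=-2.2500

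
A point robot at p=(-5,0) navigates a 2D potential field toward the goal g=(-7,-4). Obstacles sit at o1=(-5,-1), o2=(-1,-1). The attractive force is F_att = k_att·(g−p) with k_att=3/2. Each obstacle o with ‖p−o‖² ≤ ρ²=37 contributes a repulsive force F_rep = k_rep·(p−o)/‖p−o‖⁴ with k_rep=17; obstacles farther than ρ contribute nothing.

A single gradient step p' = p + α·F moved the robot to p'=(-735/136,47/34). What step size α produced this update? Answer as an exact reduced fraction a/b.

F_att = 3/2·(g−p) = 3/2·(-2,-4) = (-3.0000,-6.0000)
o1: d²=1 ≤ ρ²=37; F_rep = 17·(0,1)/1² = (0.0000,17.0000)
o2: d²=17 ≤ ρ²=37; F_rep = 17·(-4,1)/17² = (-0.2353,0.0588)
F = F_att + ΣF_rep = (-3.2353,11.0588)
Δp = p'−p = (-0.4044,1.3824); α = Δx/Fx = (-55/136) / (-55/17) = 1/8
check: Δy/Fy = (47/34) / (188/17) = 1/8 ✓

α = 1/8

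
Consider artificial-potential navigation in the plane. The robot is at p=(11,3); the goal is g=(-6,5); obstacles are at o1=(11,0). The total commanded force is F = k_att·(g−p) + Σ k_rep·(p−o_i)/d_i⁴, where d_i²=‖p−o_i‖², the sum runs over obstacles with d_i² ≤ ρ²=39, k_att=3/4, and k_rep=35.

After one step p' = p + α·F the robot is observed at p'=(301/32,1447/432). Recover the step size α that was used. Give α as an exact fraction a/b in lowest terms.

α = 1/8

F_att = 3/4·(g−p) = 3/4·(-17,2) = (-12.7500,1.5000)
o1: d²=9 ≤ ρ²=39; F_rep = 35·(0,3)/9² = (0.0000,1.2963)
F = F_att + ΣF_rep = (-12.7500,2.7963)
Δp = p'−p = (-1.5938,0.3495); α = Δx/Fx = (-51/32) / (-51/4) = 1/8
check: Δy/Fy = (151/432) / (151/54) = 1/8 ✓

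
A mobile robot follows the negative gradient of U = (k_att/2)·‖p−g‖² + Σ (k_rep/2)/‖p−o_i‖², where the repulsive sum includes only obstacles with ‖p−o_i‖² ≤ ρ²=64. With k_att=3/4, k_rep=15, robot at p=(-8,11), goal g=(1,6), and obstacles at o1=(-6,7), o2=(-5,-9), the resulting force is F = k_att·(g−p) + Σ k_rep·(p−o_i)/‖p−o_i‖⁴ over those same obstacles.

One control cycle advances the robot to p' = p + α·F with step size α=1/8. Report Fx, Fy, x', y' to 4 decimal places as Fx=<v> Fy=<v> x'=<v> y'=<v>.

F_att = 3/4·(g−p) = 3/4·(9,-5) = (6.7500,-3.7500)
o1: d²=20 ≤ ρ²=64; F_rep = 15·(-2,4)/20² = (-0.0750,0.1500)
o2: d²=409 > ρ²=64 → inactive
F = F_att + ΣF_rep = (6.6750,-3.6000)
p' = p + 1/8·F = (-7.1656,10.5500)

Fx=6.6750 Fy=-3.6000 x'=-7.1656 y'=10.5500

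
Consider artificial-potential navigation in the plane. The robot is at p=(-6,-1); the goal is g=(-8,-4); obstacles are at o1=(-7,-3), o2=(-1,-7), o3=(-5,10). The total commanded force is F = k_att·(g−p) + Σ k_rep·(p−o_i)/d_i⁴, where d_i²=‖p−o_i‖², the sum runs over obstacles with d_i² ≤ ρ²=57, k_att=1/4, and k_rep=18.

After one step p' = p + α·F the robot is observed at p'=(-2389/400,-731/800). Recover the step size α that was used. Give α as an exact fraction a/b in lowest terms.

F_att = 1/4·(g−p) = 1/4·(-2,-3) = (-0.5000,-0.7500)
o1: d²=5 ≤ ρ²=57; F_rep = 18·(1,2)/5² = (0.7200,1.4400)
o2: d²=61 > ρ²=57 → inactive
o3: d²=122 > ρ²=57 → inactive
F = F_att + ΣF_rep = (0.2200,0.6900)
Δp = p'−p = (0.0275,0.0862); α = Δx/Fx = (11/400) / (11/50) = 1/8
check: Δy/Fy = (69/800) / (69/100) = 1/8 ✓

α = 1/8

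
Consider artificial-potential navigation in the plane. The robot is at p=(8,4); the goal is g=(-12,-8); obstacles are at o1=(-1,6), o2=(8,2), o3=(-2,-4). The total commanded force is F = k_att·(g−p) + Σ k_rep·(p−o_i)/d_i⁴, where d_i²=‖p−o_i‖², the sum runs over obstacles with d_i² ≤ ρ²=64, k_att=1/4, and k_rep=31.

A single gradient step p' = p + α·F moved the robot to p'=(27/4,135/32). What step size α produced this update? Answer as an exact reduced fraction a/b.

F_att = 1/4·(g−p) = 1/4·(-20,-12) = (-5.0000,-3.0000)
o1: d²=85 > ρ²=64 → inactive
o2: d²=4 ≤ ρ²=64; F_rep = 31·(0,2)/4² = (0.0000,3.8750)
o3: d²=164 > ρ²=64 → inactive
F = F_att + ΣF_rep = (-5.0000,0.8750)
Δp = p'−p = (-1.2500,0.2188); α = Δx/Fx = (-5/4) / (-5) = 1/4
check: Δy/Fy = (7/32) / (7/8) = 1/4 ✓

α = 1/4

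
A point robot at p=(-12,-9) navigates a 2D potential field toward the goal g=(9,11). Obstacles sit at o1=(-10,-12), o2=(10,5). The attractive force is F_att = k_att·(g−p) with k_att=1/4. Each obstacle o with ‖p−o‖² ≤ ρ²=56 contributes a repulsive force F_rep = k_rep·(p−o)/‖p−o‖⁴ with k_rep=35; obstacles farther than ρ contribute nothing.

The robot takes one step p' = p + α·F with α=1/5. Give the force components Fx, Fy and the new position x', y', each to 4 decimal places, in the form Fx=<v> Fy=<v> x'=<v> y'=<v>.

F_att = 1/4·(g−p) = 1/4·(21,20) = (5.2500,5.0000)
o1: d²=13 ≤ ρ²=56; F_rep = 35·(-2,3)/13² = (-0.4142,0.6213)
o2: d²=680 > ρ²=56 → inactive
F = F_att + ΣF_rep = (4.8358,5.6213)
p' = p + 1/5·F = (-11.0328,-7.8757)

Fx=4.8358 Fy=5.6213 x'=-11.0328 y'=-7.8757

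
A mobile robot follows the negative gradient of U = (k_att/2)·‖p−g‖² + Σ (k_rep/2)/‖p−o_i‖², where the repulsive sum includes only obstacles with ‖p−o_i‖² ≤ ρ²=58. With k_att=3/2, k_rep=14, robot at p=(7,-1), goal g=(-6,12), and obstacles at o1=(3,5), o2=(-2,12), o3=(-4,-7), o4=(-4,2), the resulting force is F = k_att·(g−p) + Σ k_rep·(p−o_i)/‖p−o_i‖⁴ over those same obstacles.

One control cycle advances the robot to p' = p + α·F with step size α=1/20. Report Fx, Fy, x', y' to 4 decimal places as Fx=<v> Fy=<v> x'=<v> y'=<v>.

F_att = 3/2·(g−p) = 3/2·(-13,13) = (-19.5000,19.5000)
o1: d²=52 ≤ ρ²=58; F_rep = 14·(4,-6)/52² = (0.0207,-0.0311)
o2: d²=250 > ρ²=58 → inactive
o3: d²=157 > ρ²=58 → inactive
o4: d²=130 > ρ²=58 → inactive
F = F_att + ΣF_rep = (-19.4793,19.4689)
p' = p + 1/20·F = (6.0260,-0.0266)

Fx=-19.4793 Fy=19.4689 x'=6.0260 y'=-0.0266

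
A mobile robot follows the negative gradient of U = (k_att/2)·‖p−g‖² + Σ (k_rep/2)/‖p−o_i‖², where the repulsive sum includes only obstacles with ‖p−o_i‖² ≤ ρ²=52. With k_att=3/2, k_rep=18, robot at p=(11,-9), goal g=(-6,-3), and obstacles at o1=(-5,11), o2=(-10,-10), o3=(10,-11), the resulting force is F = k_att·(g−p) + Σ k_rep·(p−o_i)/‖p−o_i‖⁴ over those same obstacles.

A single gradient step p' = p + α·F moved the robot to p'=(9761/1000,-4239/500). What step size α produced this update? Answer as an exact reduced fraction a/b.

F_att = 3/2·(g−p) = 3/2·(-17,6) = (-25.5000,9.0000)
o1: d²=656 > ρ²=52 → inactive
o2: d²=442 > ρ²=52 → inactive
o3: d²=5 ≤ ρ²=52; F_rep = 18·(1,2)/5² = (0.7200,1.4400)
F = F_att + ΣF_rep = (-24.7800,10.4400)
Δp = p'−p = (-1.2390,0.5220); α = Δx/Fx = (-1239/1000) / (-1239/50) = 1/20
check: Δy/Fy = (261/500) / (261/25) = 1/20 ✓

α = 1/20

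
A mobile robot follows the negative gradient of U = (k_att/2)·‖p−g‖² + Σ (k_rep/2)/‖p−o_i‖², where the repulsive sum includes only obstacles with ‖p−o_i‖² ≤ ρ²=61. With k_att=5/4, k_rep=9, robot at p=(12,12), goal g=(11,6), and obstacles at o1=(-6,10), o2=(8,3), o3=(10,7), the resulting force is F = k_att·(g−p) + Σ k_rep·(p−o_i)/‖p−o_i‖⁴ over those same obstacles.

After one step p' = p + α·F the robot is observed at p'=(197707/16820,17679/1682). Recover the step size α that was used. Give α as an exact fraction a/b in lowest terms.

F_att = 5/4·(g−p) = 5/4·(-1,-6) = (-1.2500,-7.5000)
o1: d²=328 > ρ²=61 → inactive
o2: d²=97 > ρ²=61 → inactive
o3: d²=29 ≤ ρ²=61; F_rep = 9·(2,5)/29² = (0.0214,0.0535)
F = F_att + ΣF_rep = (-1.2286,-7.4465)
Δp = p'−p = (-0.2457,-1.4893); α = Δx/Fx = (-4133/16820) / (-4133/3364) = 1/5
check: Δy/Fy = (-2505/1682) / (-12525/1682) = 1/5 ✓

α = 1/5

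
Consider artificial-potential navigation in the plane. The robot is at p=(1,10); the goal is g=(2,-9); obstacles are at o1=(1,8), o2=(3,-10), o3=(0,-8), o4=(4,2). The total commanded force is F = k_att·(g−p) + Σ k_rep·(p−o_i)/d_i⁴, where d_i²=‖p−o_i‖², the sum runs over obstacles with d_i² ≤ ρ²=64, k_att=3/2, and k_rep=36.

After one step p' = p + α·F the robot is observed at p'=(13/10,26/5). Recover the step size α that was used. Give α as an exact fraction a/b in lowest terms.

α = 1/5

F_att = 3/2·(g−p) = 3/2·(1,-19) = (1.5000,-28.5000)
o1: d²=4 ≤ ρ²=64; F_rep = 36·(0,2)/4² = (0.0000,4.5000)
o2: d²=404 > ρ²=64 → inactive
o3: d²=325 > ρ²=64 → inactive
o4: d²=73 > ρ²=64 → inactive
F = F_att + ΣF_rep = (1.5000,-24.0000)
Δp = p'−p = (0.3000,-4.8000); α = Δx/Fx = (3/10) / (3/2) = 1/5
check: Δy/Fy = (-24/5) / (-24) = 1/5 ✓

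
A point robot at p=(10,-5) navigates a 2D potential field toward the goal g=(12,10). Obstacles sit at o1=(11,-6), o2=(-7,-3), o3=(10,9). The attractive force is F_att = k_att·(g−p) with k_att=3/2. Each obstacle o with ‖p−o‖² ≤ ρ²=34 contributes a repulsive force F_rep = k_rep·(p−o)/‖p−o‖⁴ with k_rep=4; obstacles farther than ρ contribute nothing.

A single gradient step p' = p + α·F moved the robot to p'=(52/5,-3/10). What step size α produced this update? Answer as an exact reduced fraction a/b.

α = 1/5

F_att = 3/2·(g−p) = 3/2·(2,15) = (3.0000,22.5000)
o1: d²=2 ≤ ρ²=34; F_rep = 4·(-1,1)/2² = (-1.0000,1.0000)
o2: d²=293 > ρ²=34 → inactive
o3: d²=196 > ρ²=34 → inactive
F = F_att + ΣF_rep = (2.0000,23.5000)
Δp = p'−p = (0.4000,4.7000); α = Δx/Fx = (2/5) / (2) = 1/5
check: Δy/Fy = (47/10) / (47/2) = 1/5 ✓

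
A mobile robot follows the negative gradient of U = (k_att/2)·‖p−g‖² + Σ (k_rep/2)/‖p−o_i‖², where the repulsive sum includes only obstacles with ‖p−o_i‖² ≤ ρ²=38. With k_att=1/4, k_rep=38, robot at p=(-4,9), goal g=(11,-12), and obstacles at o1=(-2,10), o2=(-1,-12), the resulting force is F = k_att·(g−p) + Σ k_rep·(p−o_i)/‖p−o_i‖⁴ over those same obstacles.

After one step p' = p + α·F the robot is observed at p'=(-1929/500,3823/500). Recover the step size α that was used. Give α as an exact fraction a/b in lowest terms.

α = 1/5

F_att = 1/4·(g−p) = 1/4·(15,-21) = (3.7500,-5.2500)
o1: d²=5 ≤ ρ²=38; F_rep = 38·(-2,-1)/5² = (-3.0400,-1.5200)
o2: d²=450 > ρ²=38 → inactive
F = F_att + ΣF_rep = (0.7100,-6.7700)
Δp = p'−p = (0.1420,-1.3540); α = Δx/Fx = (71/500) / (71/100) = 1/5
check: Δy/Fy = (-677/500) / (-677/100) = 1/5 ✓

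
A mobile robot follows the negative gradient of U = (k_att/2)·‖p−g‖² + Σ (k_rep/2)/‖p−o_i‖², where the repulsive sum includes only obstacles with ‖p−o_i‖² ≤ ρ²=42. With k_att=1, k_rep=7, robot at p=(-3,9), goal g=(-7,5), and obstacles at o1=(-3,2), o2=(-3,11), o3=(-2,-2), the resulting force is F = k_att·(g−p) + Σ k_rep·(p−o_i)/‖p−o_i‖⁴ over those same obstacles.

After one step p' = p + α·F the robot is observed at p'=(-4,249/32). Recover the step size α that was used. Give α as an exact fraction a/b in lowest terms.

F_att = 1·(g−p) = 1·(-4,-4) = (-4.0000,-4.0000)
o1: d²=49 > ρ²=42 → inactive
o2: d²=4 ≤ ρ²=42; F_rep = 7·(0,-2)/4² = (0.0000,-0.8750)
o3: d²=122 > ρ²=42 → inactive
F = F_att + ΣF_rep = (-4.0000,-4.8750)
Δp = p'−p = (-1.0000,-1.2188); α = Δx/Fx = (-1) / (-4) = 1/4
check: Δy/Fy = (-39/32) / (-39/8) = 1/4 ✓

α = 1/4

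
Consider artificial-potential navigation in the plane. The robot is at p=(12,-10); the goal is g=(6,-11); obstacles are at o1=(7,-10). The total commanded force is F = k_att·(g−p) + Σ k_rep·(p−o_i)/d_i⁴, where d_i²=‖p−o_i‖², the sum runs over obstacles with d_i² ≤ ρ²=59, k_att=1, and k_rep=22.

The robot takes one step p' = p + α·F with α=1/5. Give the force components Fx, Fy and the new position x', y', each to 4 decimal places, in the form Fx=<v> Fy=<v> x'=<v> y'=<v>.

F_att = 1·(g−p) = 1·(-6,-1) = (-6.0000,-1.0000)
o1: d²=25 ≤ ρ²=59; F_rep = 22·(5,0)/25² = (0.1760,0.0000)
F = F_att + ΣF_rep = (-5.8240,-1.0000)
p' = p + 1/5·F = (10.8352,-10.2000)

Fx=-5.8240 Fy=-1.0000 x'=10.8352 y'=-10.2000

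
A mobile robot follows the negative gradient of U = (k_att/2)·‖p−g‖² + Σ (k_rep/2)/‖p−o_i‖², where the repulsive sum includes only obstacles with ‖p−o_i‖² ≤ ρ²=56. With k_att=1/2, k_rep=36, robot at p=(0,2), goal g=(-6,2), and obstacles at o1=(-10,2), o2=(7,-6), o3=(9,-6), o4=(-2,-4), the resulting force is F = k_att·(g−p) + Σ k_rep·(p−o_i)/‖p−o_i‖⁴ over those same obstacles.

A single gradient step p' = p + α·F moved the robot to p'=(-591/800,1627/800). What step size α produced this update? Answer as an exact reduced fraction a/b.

F_att = 1/2·(g−p) = 1/2·(-6,0) = (-3.0000,0.0000)
o1: d²=100 > ρ²=56 → inactive
o2: d²=113 > ρ²=56 → inactive
o3: d²=145 > ρ²=56 → inactive
o4: d²=40 ≤ ρ²=56; F_rep = 36·(2,6)/40² = (0.0450,0.1350)
F = F_att + ΣF_rep = (-2.9550,0.1350)
Δp = p'−p = (-0.7388,0.0338); α = Δx/Fx = (-591/800) / (-591/200) = 1/4
check: Δy/Fy = (27/800) / (27/200) = 1/4 ✓

α = 1/4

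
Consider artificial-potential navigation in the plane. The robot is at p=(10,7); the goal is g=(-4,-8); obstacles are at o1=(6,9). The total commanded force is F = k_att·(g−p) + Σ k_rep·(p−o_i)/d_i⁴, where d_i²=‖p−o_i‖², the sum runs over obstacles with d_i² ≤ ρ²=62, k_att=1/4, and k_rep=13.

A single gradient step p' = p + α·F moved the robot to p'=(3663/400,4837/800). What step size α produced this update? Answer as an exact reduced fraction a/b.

F_att = 1/4·(g−p) = 1/4·(-14,-15) = (-3.5000,-3.7500)
o1: d²=20 ≤ ρ²=62; F_rep = 13·(4,-2)/20² = (0.1300,-0.0650)
F = F_att + ΣF_rep = (-3.3700,-3.8150)
Δp = p'−p = (-0.8425,-0.9537); α = Δx/Fx = (-337/400) / (-337/100) = 1/4
check: Δy/Fy = (-763/800) / (-763/200) = 1/4 ✓

α = 1/4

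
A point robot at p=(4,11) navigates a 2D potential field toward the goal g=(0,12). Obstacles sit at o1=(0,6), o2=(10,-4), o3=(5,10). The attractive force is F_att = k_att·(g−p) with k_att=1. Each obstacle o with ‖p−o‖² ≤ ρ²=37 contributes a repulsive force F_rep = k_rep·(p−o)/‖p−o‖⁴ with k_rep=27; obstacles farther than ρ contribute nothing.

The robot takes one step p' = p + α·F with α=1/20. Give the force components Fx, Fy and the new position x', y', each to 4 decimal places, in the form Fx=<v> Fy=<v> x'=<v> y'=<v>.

F_att = 1·(g−p) = 1·(-4,1) = (-4.0000,1.0000)
o1: d²=41 > ρ²=37 → inactive
o2: d²=261 > ρ²=37 → inactive
o3: d²=2 ≤ ρ²=37; F_rep = 27·(-1,1)/2² = (-6.7500,6.7500)
F = F_att + ΣF_rep = (-10.7500,7.7500)
p' = p + 1/20·F = (3.4625,11.3875)

Fx=-10.7500 Fy=7.7500 x'=3.4625 y'=11.3875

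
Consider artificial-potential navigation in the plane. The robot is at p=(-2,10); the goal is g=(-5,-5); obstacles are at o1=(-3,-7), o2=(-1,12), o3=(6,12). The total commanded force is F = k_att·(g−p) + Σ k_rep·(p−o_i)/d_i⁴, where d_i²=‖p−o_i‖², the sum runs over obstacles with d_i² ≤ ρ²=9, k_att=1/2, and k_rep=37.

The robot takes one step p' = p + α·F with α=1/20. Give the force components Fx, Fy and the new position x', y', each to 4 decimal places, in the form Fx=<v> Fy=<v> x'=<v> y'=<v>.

Fx=-2.9800 Fy=-10.4600 x'=-2.1490 y'=9.4770

F_att = 1/2·(g−p) = 1/2·(-3,-15) = (-1.5000,-7.5000)
o1: d²=290 > ρ²=9 → inactive
o2: d²=5 ≤ ρ²=9; F_rep = 37·(-1,-2)/5² = (-1.4800,-2.9600)
o3: d²=68 > ρ²=9 → inactive
F = F_att + ΣF_rep = (-2.9800,-10.4600)
p' = p + 1/20·F = (-2.1490,9.4770)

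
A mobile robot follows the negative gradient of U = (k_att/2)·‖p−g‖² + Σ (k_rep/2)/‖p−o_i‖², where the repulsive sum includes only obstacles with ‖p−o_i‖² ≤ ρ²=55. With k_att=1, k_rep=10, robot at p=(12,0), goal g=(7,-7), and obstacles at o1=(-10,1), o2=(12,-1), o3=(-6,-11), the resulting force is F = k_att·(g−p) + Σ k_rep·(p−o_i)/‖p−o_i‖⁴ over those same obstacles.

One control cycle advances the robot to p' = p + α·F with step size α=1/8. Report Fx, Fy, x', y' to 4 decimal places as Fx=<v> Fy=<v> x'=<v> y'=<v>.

Fx=-5.0000 Fy=3.0000 x'=11.3750 y'=0.3750

F_att = 1·(g−p) = 1·(-5,-7) = (-5.0000,-7.0000)
o1: d²=485 > ρ²=55 → inactive
o2: d²=1 ≤ ρ²=55; F_rep = 10·(0,1)/1² = (0.0000,10.0000)
o3: d²=445 > ρ²=55 → inactive
F = F_att + ΣF_rep = (-5.0000,3.0000)
p' = p + 1/8·F = (11.3750,0.3750)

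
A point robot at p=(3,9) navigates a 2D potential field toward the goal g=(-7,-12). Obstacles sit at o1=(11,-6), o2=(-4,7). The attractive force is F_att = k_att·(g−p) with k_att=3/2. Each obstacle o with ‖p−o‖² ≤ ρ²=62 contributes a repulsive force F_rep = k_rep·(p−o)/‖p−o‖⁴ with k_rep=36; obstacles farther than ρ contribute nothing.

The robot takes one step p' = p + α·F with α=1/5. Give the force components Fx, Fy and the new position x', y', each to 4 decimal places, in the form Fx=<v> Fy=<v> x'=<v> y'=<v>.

F_att = 3/2·(g−p) = 3/2·(-10,-21) = (-15.0000,-31.5000)
o1: d²=289 > ρ²=62 → inactive
o2: d²=53 ≤ ρ²=62; F_rep = 36·(7,2)/53² = (0.0897,0.0256)
F = F_att + ΣF_rep = (-14.9103,-31.4744)
p' = p + 1/5·F = (0.0179,2.7051)

Fx=-14.9103 Fy=-31.4744 x'=0.0179 y'=2.7051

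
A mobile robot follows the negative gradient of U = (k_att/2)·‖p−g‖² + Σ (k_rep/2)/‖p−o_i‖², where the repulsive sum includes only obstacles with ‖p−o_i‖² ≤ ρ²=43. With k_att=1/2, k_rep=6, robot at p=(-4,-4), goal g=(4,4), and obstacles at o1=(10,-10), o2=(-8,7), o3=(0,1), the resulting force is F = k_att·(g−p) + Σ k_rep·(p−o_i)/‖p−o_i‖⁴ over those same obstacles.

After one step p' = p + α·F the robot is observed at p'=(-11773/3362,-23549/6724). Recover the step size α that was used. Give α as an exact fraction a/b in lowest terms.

α = 1/8

F_att = 1/2·(g−p) = 1/2·(8,8) = (4.0000,4.0000)
o1: d²=232 > ρ²=43 → inactive
o2: d²=137 > ρ²=43 → inactive
o3: d²=41 ≤ ρ²=43; F_rep = 6·(-4,-5)/41² = (-0.0143,-0.0178)
F = F_att + ΣF_rep = (3.9857,3.9822)
Δp = p'−p = (0.4982,0.4978); α = Δx/Fx = (1675/3362) / (6700/1681) = 1/8
check: Δy/Fy = (3347/6724) / (6694/1681) = 1/8 ✓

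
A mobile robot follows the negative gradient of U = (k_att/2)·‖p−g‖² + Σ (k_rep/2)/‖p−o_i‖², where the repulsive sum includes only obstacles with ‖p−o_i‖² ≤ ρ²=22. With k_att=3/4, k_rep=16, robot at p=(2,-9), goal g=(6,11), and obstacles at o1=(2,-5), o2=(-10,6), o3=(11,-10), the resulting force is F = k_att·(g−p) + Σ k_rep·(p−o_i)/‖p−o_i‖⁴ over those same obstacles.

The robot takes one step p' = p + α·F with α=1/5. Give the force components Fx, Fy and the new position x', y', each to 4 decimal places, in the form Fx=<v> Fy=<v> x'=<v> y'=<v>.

F_att = 3/4·(g−p) = 3/4·(4,20) = (3.0000,15.0000)
o1: d²=16 ≤ ρ²=22; F_rep = 16·(0,-4)/16² = (0.0000,-0.2500)
o2: d²=369 > ρ²=22 → inactive
o3: d²=82 > ρ²=22 → inactive
F = F_att + ΣF_rep = (3.0000,14.7500)
p' = p + 1/5·F = (2.6000,-6.0500)

Fx=3.0000 Fy=14.7500 x'=2.6000 y'=-6.0500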